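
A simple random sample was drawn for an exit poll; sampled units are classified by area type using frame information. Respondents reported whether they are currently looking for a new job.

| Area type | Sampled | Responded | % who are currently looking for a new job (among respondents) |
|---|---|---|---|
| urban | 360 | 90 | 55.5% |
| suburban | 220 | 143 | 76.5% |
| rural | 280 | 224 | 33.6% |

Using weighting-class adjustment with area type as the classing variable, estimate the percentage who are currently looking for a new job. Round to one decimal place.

53.7%

Class response rates: urban 90/360 = 25%, suburban 143/220 = 65%, rural 224/280 = 80%.
Each respondent's weight = sampled/responded in their class; summing within a class gives n_sampled, so:
  urban: 360 × 55.5 = 19,980
  suburban: 220 × 76.5 = 16,830
  rural: 280 × 33.6 = 9408
Adjusted estimate = 46,218 / 860 = 53.7419 → 53.7%.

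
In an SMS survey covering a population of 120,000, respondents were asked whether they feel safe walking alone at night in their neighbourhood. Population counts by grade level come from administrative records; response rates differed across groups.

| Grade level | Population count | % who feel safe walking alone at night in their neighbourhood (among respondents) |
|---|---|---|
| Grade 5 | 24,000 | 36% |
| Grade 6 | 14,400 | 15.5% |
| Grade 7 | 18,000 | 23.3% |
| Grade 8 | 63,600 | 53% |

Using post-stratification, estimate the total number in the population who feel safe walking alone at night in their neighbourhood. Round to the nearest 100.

Estimated count per cell = population count × respondent percentage:
  Grade 5: 24,000 × 36% = 8640
  Grade 6: 14,400 × 15.5% = 2232
  Grade 7: 18,000 × 23.3% = 4194
  Grade 8: 63,600 × 53% = 33,708
Estimated total = 48,774 → 48,800.

48,800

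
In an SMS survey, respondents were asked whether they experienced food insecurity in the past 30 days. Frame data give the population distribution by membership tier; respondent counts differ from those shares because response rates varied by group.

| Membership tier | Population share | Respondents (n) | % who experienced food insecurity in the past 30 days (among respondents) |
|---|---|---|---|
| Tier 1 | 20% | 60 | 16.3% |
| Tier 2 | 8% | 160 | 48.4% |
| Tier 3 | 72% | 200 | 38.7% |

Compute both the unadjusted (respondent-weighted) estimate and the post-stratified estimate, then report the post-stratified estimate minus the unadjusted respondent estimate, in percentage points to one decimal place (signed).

-4.2 percentage points

Naive respondent-only estimate (weights = respondent counts):
  (60/420)×16.3 + (160/420)×48.4 + (200/420)×38.7 = 39.1952%
Reweighting by population membership tier shares:
  0.2×16.3 + 0.08×48.4 + 0.72×38.7 = 34.996%
Difference = 34.996 − 39.1952 = -4.1992 pp.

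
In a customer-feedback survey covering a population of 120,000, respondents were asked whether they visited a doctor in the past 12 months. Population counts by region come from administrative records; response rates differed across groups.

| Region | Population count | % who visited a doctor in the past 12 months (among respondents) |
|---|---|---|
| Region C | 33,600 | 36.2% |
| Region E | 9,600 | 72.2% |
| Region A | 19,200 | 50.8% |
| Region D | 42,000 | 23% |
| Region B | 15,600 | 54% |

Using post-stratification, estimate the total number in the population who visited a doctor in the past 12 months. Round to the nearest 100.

Estimated count per cell = population count × respondent percentage:
  Region C: 33,600 × 36.2% = 12163.2
  Region E: 9,600 × 72.2% = 6931.2
  Region A: 19,200 × 50.8% = 9753.6
  Region D: 42,000 × 23% = 9660
  Region B: 15,600 × 54% = 8424
Estimated total = 46,932 → 46,900.

46,900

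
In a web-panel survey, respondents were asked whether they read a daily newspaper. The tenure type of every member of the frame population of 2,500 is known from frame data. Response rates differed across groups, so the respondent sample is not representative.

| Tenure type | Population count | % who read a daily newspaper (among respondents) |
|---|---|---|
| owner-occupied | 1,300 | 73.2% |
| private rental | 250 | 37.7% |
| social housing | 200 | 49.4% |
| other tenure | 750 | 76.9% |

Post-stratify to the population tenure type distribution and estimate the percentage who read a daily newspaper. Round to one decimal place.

Each cell contributes population-share × respondent value:
  owner-occupied: (1,300/2,500) × 73.2 = 38.064
  private rental: (250/2,500) × 37.7 = 3.77
  social housing: (200/2,500) × 49.4 = 3.952
  other tenure: (750/2,500) × 76.9 = 23.07
Post-stratified estimate = 68.856 → 68.9%.

68.9%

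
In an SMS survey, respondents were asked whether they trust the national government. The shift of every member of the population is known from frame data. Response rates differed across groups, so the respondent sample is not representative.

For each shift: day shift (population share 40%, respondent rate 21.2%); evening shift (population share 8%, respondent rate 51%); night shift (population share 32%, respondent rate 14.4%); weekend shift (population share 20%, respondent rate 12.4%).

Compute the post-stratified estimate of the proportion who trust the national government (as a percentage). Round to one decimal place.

Weight each group's respondent value by its population share:
  day shift: 0.4 × 21.2 = 8.48
  evening shift: 0.08 × 51 = 4.08
  night shift: 0.32 × 14.4 = 4.608
  weekend shift: 0.2 × 12.4 = 2.48
Post-stratified estimate = 19.648 → 19.6%.

19.6%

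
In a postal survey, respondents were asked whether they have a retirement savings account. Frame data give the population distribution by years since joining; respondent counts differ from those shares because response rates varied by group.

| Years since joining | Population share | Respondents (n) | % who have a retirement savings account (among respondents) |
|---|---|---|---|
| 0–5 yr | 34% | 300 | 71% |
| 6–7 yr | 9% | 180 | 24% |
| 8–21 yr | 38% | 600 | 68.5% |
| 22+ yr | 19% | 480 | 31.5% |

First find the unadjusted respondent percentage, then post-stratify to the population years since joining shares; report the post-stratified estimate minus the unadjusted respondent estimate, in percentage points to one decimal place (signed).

+5.9 percentage points

Without adjustment, the pooled respondent share is:
  (300/1560)×71 + (180/1560)×24 + (600/1560)×68.5 + (480/1560)×31.5 = 52.4615%
Post-stratifying to population shares instead:
  0.34×71 + 0.09×24 + 0.38×68.5 + 0.19×31.5 = 58.315%
Difference = 58.315 − 52.4615 = 5.8535 pp.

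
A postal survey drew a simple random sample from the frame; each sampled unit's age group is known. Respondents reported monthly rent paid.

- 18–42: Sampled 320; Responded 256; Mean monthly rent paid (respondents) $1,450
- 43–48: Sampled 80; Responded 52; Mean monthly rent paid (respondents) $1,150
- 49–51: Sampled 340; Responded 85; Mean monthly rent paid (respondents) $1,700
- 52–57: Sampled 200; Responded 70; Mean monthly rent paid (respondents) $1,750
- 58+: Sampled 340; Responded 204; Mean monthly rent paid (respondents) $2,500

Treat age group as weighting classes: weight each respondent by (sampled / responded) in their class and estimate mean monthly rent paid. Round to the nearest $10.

$1,820

Response rates by class: 18–42 256/320 = 80%, 43–48 52/80 = 65%, 49–51 85/340 = 25%, 52–57 70/200 = 35%, 58+ 204/340 = 60%.
With weight = n_sampled/n_responded per class, the weighted class total is n_sampled:
  18–42: 320 × 1450 = 464,000
  43–48: 80 × 1150 = 92,000
  49–51: 340 × 1700 = 578,000
  52–57: 200 × 1750 = 350,000
  58+: 340 × 2500 = 850,000
Adjusted estimate = 2,334,000 / 1,280 = 1823.44 → $1,820.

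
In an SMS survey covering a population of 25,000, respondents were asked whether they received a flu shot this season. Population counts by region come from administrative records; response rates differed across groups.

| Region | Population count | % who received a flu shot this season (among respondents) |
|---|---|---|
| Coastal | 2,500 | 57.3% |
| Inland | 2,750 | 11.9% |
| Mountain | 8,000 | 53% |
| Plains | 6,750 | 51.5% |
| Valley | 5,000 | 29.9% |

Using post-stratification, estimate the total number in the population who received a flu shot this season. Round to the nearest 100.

11,000

Estimated count per cell = population count × respondent percentage:
  Coastal: 2,500 × 57.3% = 1432.5
  Inland: 2,750 × 11.9% = 327.25
  Mountain: 8,000 × 53% = 4240
  Plains: 6,750 × 51.5% = 3476.25
  Valley: 5,000 × 29.9% = 1495
Estimated total = 10,971 → 11,000.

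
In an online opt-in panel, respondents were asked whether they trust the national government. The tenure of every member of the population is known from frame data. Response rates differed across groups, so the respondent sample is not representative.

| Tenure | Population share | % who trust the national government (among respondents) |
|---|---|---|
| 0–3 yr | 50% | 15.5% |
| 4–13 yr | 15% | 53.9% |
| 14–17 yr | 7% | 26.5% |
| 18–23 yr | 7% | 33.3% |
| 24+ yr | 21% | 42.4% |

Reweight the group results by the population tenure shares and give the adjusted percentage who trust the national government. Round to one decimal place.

Reweight to the known tenure distribution:
  0–3 yr: 0.5 × 15.5 = 7.75
  4–13 yr: 0.15 × 53.9 = 8.085
  14–17 yr: 0.07 × 26.5 = 1.855
  18–23 yr: 0.07 × 33.3 = 2.331
  24+ yr: 0.21 × 42.4 = 8.904
Post-stratified estimate = 28.925 → 28.9%.

28.9%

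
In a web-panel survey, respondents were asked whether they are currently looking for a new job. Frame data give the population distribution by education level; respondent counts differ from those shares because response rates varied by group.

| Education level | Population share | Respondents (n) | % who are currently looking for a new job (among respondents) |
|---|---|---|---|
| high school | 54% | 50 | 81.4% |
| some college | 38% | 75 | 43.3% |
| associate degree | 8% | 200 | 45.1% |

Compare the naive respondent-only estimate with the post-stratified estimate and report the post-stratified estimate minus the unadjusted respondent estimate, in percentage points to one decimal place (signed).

+13.7 percentage points

Unadjusted (pooled respondent) estimate weights by respondent counts:
  (50/325)×81.4 + (75/325)×43.3 + (200/325)×45.1 = 50.2692%
Reweighting by population education level shares:
  0.54×81.4 + 0.38×43.3 + 0.08×45.1 = 64.018%
Difference = 64.018 − 50.2692 = 13.7488 pp.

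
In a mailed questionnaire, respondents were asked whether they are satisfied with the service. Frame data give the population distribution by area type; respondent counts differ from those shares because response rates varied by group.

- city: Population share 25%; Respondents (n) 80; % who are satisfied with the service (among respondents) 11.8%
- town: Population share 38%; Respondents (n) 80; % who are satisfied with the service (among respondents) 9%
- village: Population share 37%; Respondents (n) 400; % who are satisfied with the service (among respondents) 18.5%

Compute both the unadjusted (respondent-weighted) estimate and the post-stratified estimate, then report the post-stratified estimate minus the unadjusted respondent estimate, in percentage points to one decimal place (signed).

-3.0 percentage points

Unadjusted (pooled respondent) estimate weights by respondent counts:
  (80/560)×11.8 + (80/560)×9 + (400/560)×18.5 = 16.1857%
Post-stratifying to population shares instead:
  0.25×11.8 + 0.38×9 + 0.37×18.5 = 13.215%
Difference = 13.215 − 16.1857 = -2.9707 pp.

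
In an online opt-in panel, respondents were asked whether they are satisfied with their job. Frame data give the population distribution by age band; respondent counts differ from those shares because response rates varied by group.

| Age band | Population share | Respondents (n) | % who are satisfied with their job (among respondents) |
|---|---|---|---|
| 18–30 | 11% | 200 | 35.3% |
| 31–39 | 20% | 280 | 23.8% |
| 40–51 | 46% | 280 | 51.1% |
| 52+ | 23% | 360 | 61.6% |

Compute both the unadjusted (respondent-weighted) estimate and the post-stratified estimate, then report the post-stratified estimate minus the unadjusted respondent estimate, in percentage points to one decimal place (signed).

Naive respondent-only estimate (weights = respondent counts):
  (200/1120)×35.3 + (280/1120)×23.8 + (280/1120)×51.1 + (360/1120)×61.6 = 44.8286%
Reweighting by population age band shares:
  0.11×35.3 + 0.2×23.8 + 0.46×51.1 + 0.23×61.6 = 46.317%
Difference = 46.317 − 44.8286 = 1.4884 pp.

+1.5 percentage points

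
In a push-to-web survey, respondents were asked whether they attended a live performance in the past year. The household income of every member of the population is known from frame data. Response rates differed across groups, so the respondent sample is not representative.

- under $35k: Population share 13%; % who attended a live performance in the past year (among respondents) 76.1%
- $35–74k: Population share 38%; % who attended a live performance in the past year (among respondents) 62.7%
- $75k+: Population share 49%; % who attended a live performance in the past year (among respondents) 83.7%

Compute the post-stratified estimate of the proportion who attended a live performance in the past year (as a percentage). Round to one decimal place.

74.7%

Weight each group's respondent value by its population share:
  under $35k: 0.13 × 76.1 = 9.893
  $35–74k: 0.38 × 62.7 = 23.826
  $75k+: 0.49 × 83.7 = 41.013
Post-stratified estimate = 74.732 → 74.7%.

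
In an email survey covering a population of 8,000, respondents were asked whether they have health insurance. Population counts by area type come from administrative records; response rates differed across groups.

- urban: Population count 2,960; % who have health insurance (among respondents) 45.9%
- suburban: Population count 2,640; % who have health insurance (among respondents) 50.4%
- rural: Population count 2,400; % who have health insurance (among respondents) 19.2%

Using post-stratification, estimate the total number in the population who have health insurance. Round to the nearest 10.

3,150

Apply each group's respondent rate to its population count:
  urban: 2,960 × 45.9% = 1358.64
  suburban: 2,640 × 50.4% = 1330.56
  rural: 2,400 × 19.2% = 460.8
Estimated total = 3150 → 3,150.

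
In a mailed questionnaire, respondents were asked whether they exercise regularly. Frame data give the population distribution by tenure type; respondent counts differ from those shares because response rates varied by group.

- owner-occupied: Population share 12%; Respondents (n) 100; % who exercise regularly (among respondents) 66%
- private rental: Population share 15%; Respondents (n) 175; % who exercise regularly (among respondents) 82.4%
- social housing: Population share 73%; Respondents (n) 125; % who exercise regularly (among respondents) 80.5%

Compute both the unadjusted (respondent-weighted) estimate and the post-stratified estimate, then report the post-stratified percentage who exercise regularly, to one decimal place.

79.0%

Without adjustment, the pooled respondent share is:
  (100/400)×66 + (175/400)×82.4 + (125/400)×80.5 = 77.7062%
Post-stratified estimate weights by population shares:
  0.12×66 + 0.15×82.4 + 0.73×80.5 = 79.045%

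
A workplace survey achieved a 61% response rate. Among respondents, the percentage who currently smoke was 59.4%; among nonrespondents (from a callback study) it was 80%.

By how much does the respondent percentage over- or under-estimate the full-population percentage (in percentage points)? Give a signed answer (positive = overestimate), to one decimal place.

-8.0 percentage points

Nonresponse fraction = 1 − 0.61 = 0.39.
Bias = (nonresponse fraction) × (respondent percentage − nonrespondent percentage)
     = 0.39 × (59.4 − 80) = 0.39 × -20.6 = -8.034.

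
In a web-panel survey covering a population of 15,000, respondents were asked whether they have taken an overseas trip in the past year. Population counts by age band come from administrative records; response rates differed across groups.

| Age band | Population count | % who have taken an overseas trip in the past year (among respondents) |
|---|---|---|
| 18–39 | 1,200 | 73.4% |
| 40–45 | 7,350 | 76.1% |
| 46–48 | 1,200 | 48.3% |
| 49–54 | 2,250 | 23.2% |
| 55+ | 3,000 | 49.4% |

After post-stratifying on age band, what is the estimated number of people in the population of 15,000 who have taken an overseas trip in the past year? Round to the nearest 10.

9,060

Apply each group's respondent rate to its population count:
  18–39: 1,200 × 73.4% = 880.8
  40–45: 7,350 × 76.1% = 5593.35
  46–48: 1,200 × 48.3% = 579.6
  49–54: 2,250 × 23.2% = 522
  55+: 3,000 × 49.4% = 1482
Estimated total = 9057.75 → 9,060.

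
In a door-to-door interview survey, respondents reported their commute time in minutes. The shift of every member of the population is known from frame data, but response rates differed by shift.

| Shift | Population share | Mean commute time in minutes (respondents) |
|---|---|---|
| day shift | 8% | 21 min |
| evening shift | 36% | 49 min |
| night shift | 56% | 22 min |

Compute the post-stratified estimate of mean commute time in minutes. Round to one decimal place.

Weight each group's respondent value by its population share:
  day shift: 0.08 × 21 = 1.68
  evening shift: 0.36 × 49 = 17.64
  night shift: 0.56 × 22 = 12.32
Post-stratified estimate = 31.64 → 31.6.

31.6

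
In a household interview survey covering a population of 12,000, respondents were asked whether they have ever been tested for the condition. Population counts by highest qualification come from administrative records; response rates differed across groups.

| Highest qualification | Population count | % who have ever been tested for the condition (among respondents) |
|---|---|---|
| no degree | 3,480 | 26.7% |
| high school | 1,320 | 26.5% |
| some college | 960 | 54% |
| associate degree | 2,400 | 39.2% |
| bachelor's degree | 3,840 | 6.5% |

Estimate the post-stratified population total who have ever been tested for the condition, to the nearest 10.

Estimated count per cell = population count × respondent percentage:
  no degree: 3,480 × 26.7% = 929.16
  high school: 1,320 × 26.5% = 349.8
  some college: 960 × 54% = 518.4
  associate degree: 2,400 × 39.2% = 940.8
  bachelor's degree: 3,840 × 6.5% = 249.6
Estimated total = 2987.76 → 2,990.

2,990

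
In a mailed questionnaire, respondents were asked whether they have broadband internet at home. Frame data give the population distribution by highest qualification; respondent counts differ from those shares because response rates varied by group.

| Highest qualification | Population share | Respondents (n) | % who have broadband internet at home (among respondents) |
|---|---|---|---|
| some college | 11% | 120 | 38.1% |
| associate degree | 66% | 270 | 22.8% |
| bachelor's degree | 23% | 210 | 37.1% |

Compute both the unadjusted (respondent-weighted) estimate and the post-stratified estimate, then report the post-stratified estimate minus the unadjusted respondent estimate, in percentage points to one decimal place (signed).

Without adjustment, the pooled respondent share is:
  (120/600)×38.1 + (270/600)×22.8 + (210/600)×37.1 = 30.865%
Post-stratified estimate weights by population shares:
  0.11×38.1 + 0.66×22.8 + 0.23×37.1 = 27.772%
Difference = 27.772 − 30.865 = -3.093 pp.

-3.1 percentage points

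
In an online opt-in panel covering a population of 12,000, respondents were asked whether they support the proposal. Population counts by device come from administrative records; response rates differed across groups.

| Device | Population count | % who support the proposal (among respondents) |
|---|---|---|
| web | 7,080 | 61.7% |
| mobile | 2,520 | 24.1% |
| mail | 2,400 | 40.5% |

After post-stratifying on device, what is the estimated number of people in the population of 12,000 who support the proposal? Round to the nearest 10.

5,950

Each cell contributes its population count × the respondent rate:
  web: 7,080 × 61.7% = 4368.36
  mobile: 2,520 × 24.1% = 607.32
  mail: 2,400 × 40.5% = 972
Estimated total = 5947.68 → 5,950.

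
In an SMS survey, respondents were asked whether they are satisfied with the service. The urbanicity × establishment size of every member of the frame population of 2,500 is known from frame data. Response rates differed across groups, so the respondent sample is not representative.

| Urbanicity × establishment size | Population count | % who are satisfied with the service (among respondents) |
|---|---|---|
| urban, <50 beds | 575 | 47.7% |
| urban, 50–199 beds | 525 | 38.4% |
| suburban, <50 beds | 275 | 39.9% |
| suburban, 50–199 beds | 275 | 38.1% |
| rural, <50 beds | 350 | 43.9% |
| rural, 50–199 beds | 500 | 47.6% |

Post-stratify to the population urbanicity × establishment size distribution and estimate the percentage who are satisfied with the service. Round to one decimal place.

43.3%

Reweight to the known urbanicity × establishment size distribution:
  urban, <50 beds: (575/2,500) × 47.7 = 10.971
  urban, 50–199 beds: (525/2,500) × 38.4 = 8.064
  suburban, <50 beds: (275/2,500) × 39.9 = 4.389
  suburban, 50–199 beds: (275/2,500) × 38.1 = 4.191
  rural, <50 beds: (350/2,500) × 43.9 = 6.146
  rural, 50–199 beds: (500/2,500) × 47.6 = 9.52
Post-stratified estimate = 43.281 → 43.3%.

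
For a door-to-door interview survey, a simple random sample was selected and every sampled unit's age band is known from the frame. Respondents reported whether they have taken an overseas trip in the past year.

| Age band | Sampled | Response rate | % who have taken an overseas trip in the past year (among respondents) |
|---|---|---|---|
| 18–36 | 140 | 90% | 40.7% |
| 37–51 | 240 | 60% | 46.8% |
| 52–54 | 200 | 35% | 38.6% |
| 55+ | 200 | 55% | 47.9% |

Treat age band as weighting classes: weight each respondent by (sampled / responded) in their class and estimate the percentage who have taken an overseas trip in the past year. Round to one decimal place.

43.9%

With weight = n_sampled/n_responded per class, the weighted class total is n_sampled:
  18–36: 140 × 40.7 = 5698
  37–51: 240 × 46.8 = 11,232
  52–54: 200 × 38.6 = 7720
  55+: 200 × 47.9 = 9580
Adjusted estimate = 34,230 / 780 = 43.8846 → 43.9%.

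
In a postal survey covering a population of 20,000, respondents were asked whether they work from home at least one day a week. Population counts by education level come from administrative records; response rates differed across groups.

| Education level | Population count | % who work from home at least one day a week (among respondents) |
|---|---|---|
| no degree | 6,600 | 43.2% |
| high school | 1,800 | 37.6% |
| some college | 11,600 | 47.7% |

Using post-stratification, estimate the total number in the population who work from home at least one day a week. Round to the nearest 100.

Apply each group's respondent rate to its population count:
  no degree: 6,600 × 43.2% = 2851.2
  high school: 1,800 × 37.6% = 676.8
  some college: 11,600 × 47.7% = 5533.2
Estimated total = 9061.2 → 9,100.

9,100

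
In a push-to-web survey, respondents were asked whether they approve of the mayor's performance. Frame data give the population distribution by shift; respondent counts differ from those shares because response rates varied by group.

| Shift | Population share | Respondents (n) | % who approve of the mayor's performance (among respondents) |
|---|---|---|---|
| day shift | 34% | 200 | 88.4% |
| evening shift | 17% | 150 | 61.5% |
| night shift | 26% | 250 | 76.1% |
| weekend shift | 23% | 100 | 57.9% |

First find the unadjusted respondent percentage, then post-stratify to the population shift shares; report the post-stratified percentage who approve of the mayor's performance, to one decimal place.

Without adjustment, the pooled respondent share is:
  (200/700)×88.4 + (150/700)×61.5 + (250/700)×76.1 + (100/700)×57.9 = 73.8857%
Post-stratifying to population shares instead:
  0.34×88.4 + 0.17×61.5 + 0.26×76.1 + 0.23×57.9 = 73.614%

73.6%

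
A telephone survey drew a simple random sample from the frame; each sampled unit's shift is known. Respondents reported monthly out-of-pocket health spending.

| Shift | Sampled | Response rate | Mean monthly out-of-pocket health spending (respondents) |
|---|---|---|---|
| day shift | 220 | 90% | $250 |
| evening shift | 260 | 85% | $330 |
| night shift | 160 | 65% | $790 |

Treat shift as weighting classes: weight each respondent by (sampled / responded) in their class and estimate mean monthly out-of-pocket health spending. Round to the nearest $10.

Weighting each respondent by the inverse class response rate inflates each class back to its sampled size, so the class weight is n_sampled:
  day shift: 220 × 250 = 55,000
  evening shift: 260 × 330 = 85,800
  night shift: 160 × 790 = 126,400
Adjusted estimate = 267,200 / 640 = 417.5 → $420.

$420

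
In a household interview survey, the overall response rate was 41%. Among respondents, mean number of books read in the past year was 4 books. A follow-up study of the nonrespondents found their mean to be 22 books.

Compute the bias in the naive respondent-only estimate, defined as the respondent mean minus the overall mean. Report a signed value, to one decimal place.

-10.6

Nonresponse fraction = 1 − 0.41 = 0.59.
Bias = (nonresponse fraction) × (respondent mean − nonrespondent mean)
     = 0.59 × (4 − 22) = 0.59 × -18 = -10.62.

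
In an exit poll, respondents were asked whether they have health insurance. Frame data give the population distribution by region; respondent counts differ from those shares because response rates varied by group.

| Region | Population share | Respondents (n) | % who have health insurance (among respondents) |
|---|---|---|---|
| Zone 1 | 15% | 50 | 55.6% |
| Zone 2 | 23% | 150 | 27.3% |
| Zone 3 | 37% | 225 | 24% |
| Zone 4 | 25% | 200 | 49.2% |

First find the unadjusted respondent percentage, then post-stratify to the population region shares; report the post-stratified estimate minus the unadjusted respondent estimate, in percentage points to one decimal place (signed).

Unadjusted (pooled respondent) estimate weights by respondent counts:
  (50/625)×55.6 + (150/625)×27.3 + (225/625)×24 + (200/625)×49.2 = 35.384%
Reweighting by population region shares:
  0.15×55.6 + 0.23×27.3 + 0.37×24 + 0.25×49.2 = 35.799%
Difference = 35.799 − 35.384 = 0.415 pp.

+0.4 percentage points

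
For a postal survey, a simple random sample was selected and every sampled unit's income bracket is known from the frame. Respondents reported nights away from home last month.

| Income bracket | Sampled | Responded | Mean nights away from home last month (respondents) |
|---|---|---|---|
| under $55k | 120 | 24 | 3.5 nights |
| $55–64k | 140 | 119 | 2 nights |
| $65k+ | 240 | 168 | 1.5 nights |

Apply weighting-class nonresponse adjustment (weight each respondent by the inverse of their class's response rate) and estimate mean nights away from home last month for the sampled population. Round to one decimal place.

Class response rates: under $55k 24/120 = 20%, $55–64k 119/140 = 85%, $65k+ 168/240 = 70%.
Each respondent's weight = sampled/responded in their class; summing within a class gives n_sampled, so:
  under $55k: 120 × 3.5 = 420
  $55–64k: 140 × 2 = 280
  $65k+: 240 × 1.5 = 360
Adjusted estimate = 1060 / 500 = 2.12 → 2.1.

2.1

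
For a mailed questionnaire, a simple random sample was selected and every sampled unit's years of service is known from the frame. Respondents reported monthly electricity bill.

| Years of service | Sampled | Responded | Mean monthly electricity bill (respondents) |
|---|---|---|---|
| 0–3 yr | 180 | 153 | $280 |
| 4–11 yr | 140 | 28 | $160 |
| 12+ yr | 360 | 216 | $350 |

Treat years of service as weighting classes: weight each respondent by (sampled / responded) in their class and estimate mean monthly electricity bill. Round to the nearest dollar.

Class response rates: 0–3 yr 153/180 = 85%, 4–11 yr 28/140 = 20%, 12+ yr 216/360 = 60%.
With weight = n_sampled/n_responded per class, the weighted class total is n_sampled:
  0–3 yr: 180 × 280 = 50,400
  4–11 yr: 140 × 160 = 22,400
  12+ yr: 360 × 350 = 126,000
Adjusted estimate = 198,800 / 680 = 292.353 → $292.

$292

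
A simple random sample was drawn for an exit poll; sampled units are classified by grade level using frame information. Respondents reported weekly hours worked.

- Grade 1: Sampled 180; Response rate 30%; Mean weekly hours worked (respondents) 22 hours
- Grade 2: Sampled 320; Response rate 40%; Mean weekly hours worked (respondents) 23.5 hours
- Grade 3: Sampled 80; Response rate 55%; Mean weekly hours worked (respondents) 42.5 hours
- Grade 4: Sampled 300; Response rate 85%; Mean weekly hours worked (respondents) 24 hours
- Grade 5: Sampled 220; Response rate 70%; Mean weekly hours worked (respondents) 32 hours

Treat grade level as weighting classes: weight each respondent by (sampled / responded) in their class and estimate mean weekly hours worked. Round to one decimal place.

26.5

Each respondent's weight = sampled/responded in their class; summing within a class gives n_sampled, so:
  Grade 1: 180 × 22 = 3960
  Grade 2: 320 × 23.5 = 7520
  Grade 3: 80 × 42.5 = 3400
  Grade 4: 300 × 24 = 7200
  Grade 5: 220 × 32 = 7040
Adjusted estimate = 29,120 / 1,100 = 26.4727 → 26.5.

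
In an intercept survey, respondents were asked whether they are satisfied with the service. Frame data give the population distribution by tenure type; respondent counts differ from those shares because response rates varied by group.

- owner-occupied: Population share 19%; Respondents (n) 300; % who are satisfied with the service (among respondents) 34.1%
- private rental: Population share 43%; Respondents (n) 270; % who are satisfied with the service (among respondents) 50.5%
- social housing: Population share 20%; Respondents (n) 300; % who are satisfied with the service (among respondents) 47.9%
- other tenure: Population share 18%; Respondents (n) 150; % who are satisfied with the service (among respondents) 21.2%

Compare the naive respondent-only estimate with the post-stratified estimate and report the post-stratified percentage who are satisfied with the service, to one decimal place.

41.6%

Naive respondent-only estimate (weights = respondent counts):
  (300/1020)×34.1 + (270/1020)×50.5 + (300/1020)×47.9 + (150/1020)×21.2 = 40.6029%
Post-stratifying to population shares instead:
  0.19×34.1 + 0.43×50.5 + 0.2×47.9 + 0.18×21.2 = 41.59%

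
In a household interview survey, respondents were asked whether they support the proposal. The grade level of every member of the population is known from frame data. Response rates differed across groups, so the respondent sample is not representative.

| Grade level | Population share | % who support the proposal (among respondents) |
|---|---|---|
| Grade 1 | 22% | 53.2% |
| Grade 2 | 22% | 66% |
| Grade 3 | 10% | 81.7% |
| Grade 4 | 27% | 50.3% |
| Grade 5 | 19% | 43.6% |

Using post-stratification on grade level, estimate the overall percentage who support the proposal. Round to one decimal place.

56.3%

Reweight to the known grade level distribution:
  Grade 1: 0.22 × 53.2 = 11.704
  Grade 2: 0.22 × 66 = 14.52
  Grade 3: 0.1 × 81.7 = 8.17
  Grade 4: 0.27 × 50.3 = 13.581
  Grade 5: 0.19 × 43.6 = 8.284
Post-stratified estimate = 56.259 → 56.3%.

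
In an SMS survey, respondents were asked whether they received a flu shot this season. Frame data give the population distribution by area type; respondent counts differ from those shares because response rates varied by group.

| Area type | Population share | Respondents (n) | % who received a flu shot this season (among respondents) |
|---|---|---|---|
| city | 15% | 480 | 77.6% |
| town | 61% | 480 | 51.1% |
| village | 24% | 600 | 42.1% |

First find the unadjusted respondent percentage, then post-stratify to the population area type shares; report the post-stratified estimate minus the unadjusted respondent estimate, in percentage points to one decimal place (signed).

Without adjustment, the pooled respondent share is:
  (480/1560)×77.6 + (480/1560)×51.1 + (600/1560)×42.1 = 55.7923%
Post-stratifying to population shares instead:
  0.15×77.6 + 0.61×51.1 + 0.24×42.1 = 52.915%
Difference = 52.915 − 55.7923 = -2.8773 pp.

-2.9 percentage points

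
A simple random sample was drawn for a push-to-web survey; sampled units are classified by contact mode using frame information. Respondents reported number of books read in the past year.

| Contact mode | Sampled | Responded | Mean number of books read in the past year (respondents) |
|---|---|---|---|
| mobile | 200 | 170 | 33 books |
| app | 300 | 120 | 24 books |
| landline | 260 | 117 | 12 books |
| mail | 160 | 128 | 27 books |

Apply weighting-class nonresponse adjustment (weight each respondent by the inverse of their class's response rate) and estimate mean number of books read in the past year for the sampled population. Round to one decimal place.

Class response rates: mobile 170/200 = 85%, app 120/300 = 40%, landline 117/260 = 45%, mail 128/160 = 80%.
With weight = n_sampled/n_responded per class, the weighted class total is n_sampled:
  mobile: 200 × 33 = 6600
  app: 300 × 24 = 7200
  landline: 260 × 12 = 3120
  mail: 160 × 27 = 4320
Adjusted estimate = 21,240 / 920 = 23.087 → 23.1.

23.1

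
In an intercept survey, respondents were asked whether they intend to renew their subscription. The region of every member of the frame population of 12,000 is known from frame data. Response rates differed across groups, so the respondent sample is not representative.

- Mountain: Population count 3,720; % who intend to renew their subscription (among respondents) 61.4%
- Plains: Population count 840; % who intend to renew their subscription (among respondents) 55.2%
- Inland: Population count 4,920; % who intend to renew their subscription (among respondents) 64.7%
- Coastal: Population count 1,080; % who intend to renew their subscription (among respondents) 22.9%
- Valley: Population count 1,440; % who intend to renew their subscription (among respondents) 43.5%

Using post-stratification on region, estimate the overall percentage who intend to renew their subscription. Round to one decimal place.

56.7%

Reweight to the known region distribution:
  Mountain: (3,720/12,000) × 61.4 = 19.034
  Plains: (840/12,000) × 55.2 = 3.864
  Inland: (4,920/12,000) × 64.7 = 26.527
  Coastal: (1,080/12,000) × 22.9 = 2.061
  Valley: (1,440/12,000) × 43.5 = 5.22
Post-stratified estimate = 56.706 → 56.7%.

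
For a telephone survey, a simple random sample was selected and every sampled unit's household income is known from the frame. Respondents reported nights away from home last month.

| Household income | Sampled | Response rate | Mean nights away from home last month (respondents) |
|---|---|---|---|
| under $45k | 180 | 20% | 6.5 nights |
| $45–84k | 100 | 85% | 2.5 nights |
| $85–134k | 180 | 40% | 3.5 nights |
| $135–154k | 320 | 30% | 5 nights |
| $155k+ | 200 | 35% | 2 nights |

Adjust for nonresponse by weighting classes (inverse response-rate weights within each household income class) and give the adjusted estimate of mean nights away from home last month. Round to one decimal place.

4.1

With weight = n_sampled/n_responded per class, the weighted class total is n_sampled:
  under $45k: 180 × 6.5 = 1170
  $45–84k: 100 × 2.5 = 250
  $85–134k: 180 × 3.5 = 630
  $135–154k: 320 × 5 = 1600
  $155k+: 200 × 2 = 400
Adjusted estimate = 4050 / 980 = 4.13265 → 4.1.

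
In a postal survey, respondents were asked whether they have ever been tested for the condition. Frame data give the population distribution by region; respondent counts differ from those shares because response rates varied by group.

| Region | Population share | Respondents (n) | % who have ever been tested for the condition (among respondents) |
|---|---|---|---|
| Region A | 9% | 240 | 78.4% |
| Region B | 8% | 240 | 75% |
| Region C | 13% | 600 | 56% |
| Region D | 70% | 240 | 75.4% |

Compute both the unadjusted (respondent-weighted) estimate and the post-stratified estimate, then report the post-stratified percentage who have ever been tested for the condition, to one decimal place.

Naive respondent-only estimate (weights = respondent counts):
  (240/1320)×78.4 + (240/1320)×75 + (600/1320)×56 + (240/1320)×75.4 = 67.0545%
Post-stratifying to population shares instead:
  0.09×78.4 + 0.08×75 + 0.13×56 + 0.7×75.4 = 73.116%

73.1%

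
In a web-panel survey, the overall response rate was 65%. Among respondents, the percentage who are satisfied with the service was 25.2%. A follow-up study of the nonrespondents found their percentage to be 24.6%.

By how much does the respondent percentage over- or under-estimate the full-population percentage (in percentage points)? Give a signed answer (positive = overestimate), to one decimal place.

Nonresponse fraction = 1 − 0.65 = 0.35.
Bias = (nonresponse fraction) × (respondent percentage − nonrespondent percentage)
     = 0.35 × (25.2 − 24.6) = 0.35 × 0.6 = 0.21.

+0.2 percentage points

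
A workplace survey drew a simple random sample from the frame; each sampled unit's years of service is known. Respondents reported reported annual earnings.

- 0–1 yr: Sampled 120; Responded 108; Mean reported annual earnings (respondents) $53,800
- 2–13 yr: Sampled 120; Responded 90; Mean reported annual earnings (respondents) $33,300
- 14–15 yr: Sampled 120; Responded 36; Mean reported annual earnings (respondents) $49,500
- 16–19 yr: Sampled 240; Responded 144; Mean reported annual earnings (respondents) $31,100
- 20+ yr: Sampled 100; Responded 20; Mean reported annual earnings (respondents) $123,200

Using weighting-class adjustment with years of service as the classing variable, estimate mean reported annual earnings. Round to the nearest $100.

$51,700

Class response rates: 0–1 yr 108/120 = 90%, 2–13 yr 90/120 = 75%, 14–15 yr 36/120 = 30%, 16–19 yr 144/240 = 60%, 20+ yr 20/100 = 20%.
Each respondent's weight = sampled/responded in their class; summing within a class gives n_sampled, so:
  0–1 yr: 120 × 53,800 = 6,456,000
  2–13 yr: 120 × 33,300 = 3,996,000
  14–15 yr: 120 × 49,500 = 5,940,000
  16–19 yr: 240 × 31,100 = 7,464,000
  20+ yr: 100 × 123,200 = 12,320,000
Adjusted estimate = 36,176,000 / 700 = 51,680 → $51,700.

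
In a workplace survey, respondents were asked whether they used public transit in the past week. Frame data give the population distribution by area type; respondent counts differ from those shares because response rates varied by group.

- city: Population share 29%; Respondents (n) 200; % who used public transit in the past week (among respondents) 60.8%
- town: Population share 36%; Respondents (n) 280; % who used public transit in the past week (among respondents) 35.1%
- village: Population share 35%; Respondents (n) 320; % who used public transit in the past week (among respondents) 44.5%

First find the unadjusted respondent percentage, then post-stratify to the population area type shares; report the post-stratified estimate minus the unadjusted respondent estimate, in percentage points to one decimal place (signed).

Unadjusted (pooled respondent) estimate weights by respondent counts:
  (200/800)×60.8 + (280/800)×35.1 + (320/800)×44.5 = 45.285%
Reweighting by population area type shares:
  0.29×60.8 + 0.36×35.1 + 0.35×44.5 = 45.843%
Difference = 45.843 − 45.285 = 0.558 pp.

+0.6 percentage points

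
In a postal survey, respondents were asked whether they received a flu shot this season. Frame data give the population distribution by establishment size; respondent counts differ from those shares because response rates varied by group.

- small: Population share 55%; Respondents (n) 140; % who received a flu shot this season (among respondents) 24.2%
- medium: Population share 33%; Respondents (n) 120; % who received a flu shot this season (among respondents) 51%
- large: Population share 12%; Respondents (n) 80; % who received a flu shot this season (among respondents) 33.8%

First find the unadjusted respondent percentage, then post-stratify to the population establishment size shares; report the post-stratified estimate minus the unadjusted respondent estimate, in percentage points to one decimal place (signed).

Unadjusted (pooled respondent) estimate weights by respondent counts:
  (140/340)×24.2 + (120/340)×51 + (80/340)×33.8 = 35.9176%
Post-stratifying to population shares instead:
  0.55×24.2 + 0.33×51 + 0.12×33.8 = 34.196%
Difference = 34.196 − 35.9176 = -1.7216 pp.

-1.7 percentage points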